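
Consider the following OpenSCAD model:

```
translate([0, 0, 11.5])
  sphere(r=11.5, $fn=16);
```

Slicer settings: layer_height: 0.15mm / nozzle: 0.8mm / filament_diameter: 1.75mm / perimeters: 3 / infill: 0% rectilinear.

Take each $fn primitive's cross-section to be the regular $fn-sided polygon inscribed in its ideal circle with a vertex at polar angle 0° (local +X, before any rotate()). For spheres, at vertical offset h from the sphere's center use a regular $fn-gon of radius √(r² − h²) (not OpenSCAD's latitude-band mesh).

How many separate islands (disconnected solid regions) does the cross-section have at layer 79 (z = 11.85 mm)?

1

At z = 11.85 mm: the r=11.5 sphere contributes a regular 16-gon of circumradius √(11.5²−0.35²) = 11.495. Overall, the cross-section is a single solid region. Island count = 1.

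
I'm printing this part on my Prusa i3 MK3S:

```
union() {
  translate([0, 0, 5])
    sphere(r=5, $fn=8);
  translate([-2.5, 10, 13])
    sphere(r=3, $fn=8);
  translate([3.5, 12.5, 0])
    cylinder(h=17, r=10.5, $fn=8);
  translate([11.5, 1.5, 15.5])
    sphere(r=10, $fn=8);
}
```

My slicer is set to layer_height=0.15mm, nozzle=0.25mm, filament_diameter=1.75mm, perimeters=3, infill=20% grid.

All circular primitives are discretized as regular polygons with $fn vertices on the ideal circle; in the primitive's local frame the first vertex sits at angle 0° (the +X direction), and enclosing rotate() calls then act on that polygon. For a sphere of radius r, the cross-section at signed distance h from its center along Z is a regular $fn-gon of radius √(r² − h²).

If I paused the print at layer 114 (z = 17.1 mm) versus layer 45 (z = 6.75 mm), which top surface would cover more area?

Layer 114 (z = 17.1): the sphere is absent (|z−center|=12.100 > r=5); the sphere at (-2.5, 10) is not intersected at this z (|z−center|=4.100 > r=3); the cylinder at (3.5, 12.5) does not reach this height (z outside [0, 17]); the sphere at (11.5, 1.5): section is a regular 8-gon, circumradius = √(r²−h²) = √(10²−1.6²) = 9.871 (area = (8/2)·9.871²·sin(360°/8) = 275.60 mm²); Taking the union: only the r=10 sphere at (11.5, 1.5) is present, so the union is just that shape — area = 275.60 mm². So its area = 275.60 mm². Layer 45 (z = 6.75): the r=5 sphere contributes a regular 8-gon of circumradius √(5²−1.75²) = 4.684 (area = (8/2)·4.684²·sin(360°/8) = 62.05 mm²); the sphere at (-2.5, 10) is absent (|z−center|=6.250 > r=3); the r=10.5 cylinder at (3.5, 12.5) contributes a regular 8-gon of circumradius 10.5 (area = (8/2)·10.500²·sin(360°/8) = 311.83 mm²); the r=10 sphere at (11.5, 1.5) slices to a regular 8-gon of circumradius 4.841 (√(r²−h²) with h=8.75 from center) (area = (8/2)·4.841²·sin(360°/8) = 66.29 mm²); Merging all regions: the regions partially overlap — summed areas 440.17 mm² minus the doubly-counted overlap 8.79 mm² gives 431.39 mm² — area = 431.39 mm². So its area = 431.39 mm². Layer 45 is larger (431.39 vs 275.60 mm²).

layer 45 (z = 6.75 mm)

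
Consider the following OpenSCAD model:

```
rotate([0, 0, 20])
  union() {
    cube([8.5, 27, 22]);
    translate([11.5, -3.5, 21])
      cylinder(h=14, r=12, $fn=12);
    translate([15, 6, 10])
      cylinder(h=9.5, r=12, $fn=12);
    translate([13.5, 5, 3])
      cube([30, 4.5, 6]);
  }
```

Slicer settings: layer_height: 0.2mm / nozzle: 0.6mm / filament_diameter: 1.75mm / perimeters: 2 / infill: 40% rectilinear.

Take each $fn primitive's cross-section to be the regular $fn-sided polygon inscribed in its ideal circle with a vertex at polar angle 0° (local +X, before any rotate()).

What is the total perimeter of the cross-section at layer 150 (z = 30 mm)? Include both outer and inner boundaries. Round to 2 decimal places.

74.54 mm

At z = 30 mm: the cube does not reach this height (z outside [0, 22]); the cylinder at (11.5, -3.5): section is a regular 12-gon, circumradius r=12 (perimeter = 2·12·12.000·sin(180°/12) = 74.54 mm); the cylinder at (15, 6) is absent (z outside [10, 19.5]); the cube at (13.5, 5) is not intersected at this z (z outside [3, 9]); Merging all regions: only the r=12 cylinder at (11.5, -3.5) is present, so the union is just that shape — boundary = 74.54 mm; (rotated 20° about Z; rotation is an isometry so areas/perimeters/island counts are preserved). Overall, the cross-section is a single solid region. Total boundary length (outer) = 74.54 mm.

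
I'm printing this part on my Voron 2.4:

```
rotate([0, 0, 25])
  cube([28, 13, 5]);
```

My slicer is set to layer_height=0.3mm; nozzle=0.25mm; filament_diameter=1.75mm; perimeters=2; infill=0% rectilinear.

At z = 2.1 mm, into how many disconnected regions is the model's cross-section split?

1

At z = 2.1 mm: the cube is present — its section is the full 28×13 rectangle; (rotated 25° about Z; rotation is an isometry so areas/perimeters/island counts are preserved). The result has 1 disconnected region.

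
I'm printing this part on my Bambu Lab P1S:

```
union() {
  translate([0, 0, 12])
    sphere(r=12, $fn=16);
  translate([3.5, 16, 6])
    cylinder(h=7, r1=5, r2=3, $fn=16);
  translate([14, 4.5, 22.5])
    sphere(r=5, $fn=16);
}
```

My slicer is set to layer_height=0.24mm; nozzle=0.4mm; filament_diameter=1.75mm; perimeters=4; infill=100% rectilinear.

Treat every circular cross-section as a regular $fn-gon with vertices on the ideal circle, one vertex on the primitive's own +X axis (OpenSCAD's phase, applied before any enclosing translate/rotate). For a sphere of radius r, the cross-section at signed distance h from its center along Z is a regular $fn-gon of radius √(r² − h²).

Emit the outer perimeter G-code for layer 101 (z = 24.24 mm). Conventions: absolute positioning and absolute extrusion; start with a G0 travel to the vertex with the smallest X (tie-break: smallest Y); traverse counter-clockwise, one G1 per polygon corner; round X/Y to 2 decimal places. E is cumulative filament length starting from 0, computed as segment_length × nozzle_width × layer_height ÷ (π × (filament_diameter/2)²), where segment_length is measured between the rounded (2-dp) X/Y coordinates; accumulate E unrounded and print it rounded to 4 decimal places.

G0 X9.31 Y4.50 Z24.24
G1 X9.67 Y2.71 E0.0729
G1 X10.69 Y1.19 E0.1459
G1 X12.21 Y0.17 E0.2190
G1 X14.00 Y-0.19 E0.2919
G1 X15.79 Y0.17 E0.3647
G1 X17.31 Y1.19 E0.4378
G1 X18.33 Y2.71 E0.5109
G1 X18.69 Y4.50 E0.5837
G1 X18.33 Y6.29 E0.6566
G1 X17.31 Y7.81 E0.7297
G1 X15.79 Y8.83 E0.8027
G1 X14.00 Y9.19 E0.8756
G1 X12.21 Y8.83 E0.9485
G1 X10.69 Y7.81 E1.0215
G1 X9.67 Y6.29 E1.0946
G1 X9.31 Y4.50 E1.1675

At z = 24.24 mm: the sphere does not reach this height (|z−center|=12.240 > r=12); the cone at (3.5, 16) is absent (z outside [6, 13]); the r=5 sphere at (14, 4.5) contributes a regular 16-gon of circumradius √(5²−1.74²) = 4.687; Merging all regions: only the r=5 sphere at (14, 4.5) is present, so the union is just that shape — 1 connected region. The outline is a single polygon with 16 vertices. Extrusion per mm of travel: 0.4 × 0.24 / (π × 0.875²) = 0.039912. Accumulating E over each segment gives final E = 1.1675.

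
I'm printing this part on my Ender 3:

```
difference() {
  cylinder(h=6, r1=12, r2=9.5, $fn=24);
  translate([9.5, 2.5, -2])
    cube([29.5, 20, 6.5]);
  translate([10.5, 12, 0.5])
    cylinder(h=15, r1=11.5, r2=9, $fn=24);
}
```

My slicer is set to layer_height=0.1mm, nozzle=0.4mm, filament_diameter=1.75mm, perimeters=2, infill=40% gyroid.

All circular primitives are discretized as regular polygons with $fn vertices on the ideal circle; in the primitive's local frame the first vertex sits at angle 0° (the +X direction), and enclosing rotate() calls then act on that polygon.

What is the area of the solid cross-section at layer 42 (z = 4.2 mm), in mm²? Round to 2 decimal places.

At z = 4.2 mm: the cone contributes a regular 24-gon of circumradius 10.250 (interpolated between r1=12 and r2=9.5 at t=0.700) (area = (24/2)·10.250²·sin(360°/24) = 326.31 mm²); the cube at (9.5, 2.5) (footprint 29.5×20) is included at this height (area 590.00 mm²); the cone at (10.5, 12): at t=0.247 of its height the radius interpolates to r₁+(r₂−r₁)t = 10.883, giving a regular 24-gon of that circumradius (area = (24/2)·10.883²·sin(360°/24) = 367.88 mm²); Taking the first minus the rest: starting from the cone (326.31 mm²), the 29.5×20 cube at (9.5, 2.5) partially overlaps it — only the 0.26 mm² overlap (of its 590.00 mm²) is removed, clipping the outline; the cone at (10.5, 12) partially overlaps it — only the 47.19 mm² overlap (of its 367.88 mm²) is removed, clipping the outline — area = 278.86 mm². Overall, the cross-section is a single solid region. Net area = 278.86 mm².

278.86 mm²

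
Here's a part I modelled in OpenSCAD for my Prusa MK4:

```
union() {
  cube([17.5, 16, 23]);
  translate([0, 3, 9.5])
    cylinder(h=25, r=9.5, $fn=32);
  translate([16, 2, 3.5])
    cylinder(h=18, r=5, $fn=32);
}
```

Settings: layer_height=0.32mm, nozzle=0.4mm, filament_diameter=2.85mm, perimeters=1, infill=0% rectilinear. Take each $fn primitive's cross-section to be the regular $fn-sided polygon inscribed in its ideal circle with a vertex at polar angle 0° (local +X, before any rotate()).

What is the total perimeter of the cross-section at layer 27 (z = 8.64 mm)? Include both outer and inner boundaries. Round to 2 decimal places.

At z = 8.64 mm: the 17.5×16 cube contributes its full rectangle (perimeter 67.00 mm); the cylinder at (0, 3) is absent (z outside [9.5, 34.5]); the r=5 cylinder at (16, 2) contributes a regular 32-gon of circumradius 5 (perimeter = 2·32·5.000·sin(180°/32) = 31.37 mm); Combining (union): the regions partially overlap (shared area 39.56 mm²), so the edge portions inside another operand are dropped and the merged outline is re-measured after clipping — boundary = 74.12 mm. Overall, the cross-section is a single solid region. Total boundary length (outer) = 74.12 mm.

74.12 mm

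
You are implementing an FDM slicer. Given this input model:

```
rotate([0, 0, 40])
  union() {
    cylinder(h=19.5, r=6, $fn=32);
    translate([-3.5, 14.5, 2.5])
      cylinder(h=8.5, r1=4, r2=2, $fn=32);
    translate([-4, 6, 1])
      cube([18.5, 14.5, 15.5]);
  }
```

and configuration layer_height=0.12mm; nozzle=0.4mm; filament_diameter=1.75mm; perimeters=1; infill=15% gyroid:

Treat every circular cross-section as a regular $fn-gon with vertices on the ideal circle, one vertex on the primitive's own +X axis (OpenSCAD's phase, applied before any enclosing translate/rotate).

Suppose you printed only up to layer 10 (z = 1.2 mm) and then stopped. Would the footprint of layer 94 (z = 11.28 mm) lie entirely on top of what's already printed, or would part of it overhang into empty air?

Compare the two slices. At z = 1.2: the cylinder: section is a regular 32-gon, circumradius r=6 (area = (32/2)·6.000²·sin(360°/32) = 112.37 mm²); the cone at (-3.5, 14.5) is absent (z outside [2.5, 11]); the cube at (-4, 6) is present — its section is the full 18.5×14.5 rectangle (area 268.25 mm²); Merging all regions: the 2 present regions are separate (no shared area or edge), so areas and boundary lengths simply add and each stays a separate island — area = 380.62 mm²; (whole slice rotated 40° about Z — lengths, areas and connectivity unchanged). At z = 11.28: the cylinder: section is a regular 32-gon, circumradius r=6 (area = (32/2)·6.000²·sin(360°/32) = 112.37 mm²); the cone at (-3.5, 14.5) does not reach this height (z outside [2.5, 11]); the cube at (-4, 6) (footprint 18.5×14.5) is included at this height (area 268.25 mm²); Taking the union: the 2 present regions are separate (no shared area or edge), so areas and boundary lengths simply add and each stays a separate island — area = 380.62 mm²; (whole slice rotated 40° about Z — lengths, areas and connectivity unchanged). Checking containment: the cross-section at z = 11.28 is a subset of the cross-section at z = 1.2.

entirely on top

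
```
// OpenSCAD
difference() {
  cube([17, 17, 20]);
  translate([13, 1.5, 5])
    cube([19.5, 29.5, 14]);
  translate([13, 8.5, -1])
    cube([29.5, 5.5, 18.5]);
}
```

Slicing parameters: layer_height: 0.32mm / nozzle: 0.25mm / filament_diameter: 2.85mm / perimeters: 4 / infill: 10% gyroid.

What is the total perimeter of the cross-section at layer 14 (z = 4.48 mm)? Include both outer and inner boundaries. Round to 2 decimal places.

At z = 4.48 mm: the cube (footprint 17×17) is included at this height (perimeter 68.00 mm); the cube at (13, 1.5) is absent (z outside [5, 19]); the 29.5×5.5 cube at (13, 8.5) contributes its full rectangle (perimeter 70.00 mm); After the difference (first − rest): starting from the 17×17 cube, the 29.5×5.5 cube at (13, 8.5) partially overlaps it — only the 22.00 mm² overlap (of its 162.25 mm²) is removed, clipping the outline — boundary = 76.00 mm. Overall, the cross-section is a single solid region. Total boundary length (outer) = 76.00 mm.

76.00 mm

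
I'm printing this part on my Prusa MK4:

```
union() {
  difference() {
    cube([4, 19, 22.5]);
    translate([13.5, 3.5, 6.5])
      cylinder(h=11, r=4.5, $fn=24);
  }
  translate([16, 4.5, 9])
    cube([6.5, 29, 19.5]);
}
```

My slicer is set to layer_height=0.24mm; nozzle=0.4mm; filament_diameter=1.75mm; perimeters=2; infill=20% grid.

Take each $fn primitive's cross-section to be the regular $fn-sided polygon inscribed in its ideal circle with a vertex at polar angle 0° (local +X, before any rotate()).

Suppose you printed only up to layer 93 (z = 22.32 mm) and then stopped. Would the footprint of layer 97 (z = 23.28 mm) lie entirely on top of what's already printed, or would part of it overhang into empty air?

entirely on top

Compare the two slices. At z = 22.32: the cube is present — its section is the full 4×19 rectangle (area 76.00 mm²); the cylinder at (13.5, 3.5) is absent (z outside [6.5, 17.5]); Subtracting the remaining from the first: none of the subtracted shapes is present at this height, so the 4×19 cube is unchanged — area = 76.00 mm²; the cube at (16, 4.5) (footprint 6.5×29) is included at this height (area 188.50 mm²); Combining (union): the 2 present regions are separate (no shared area or edge), so areas and boundary lengths simply add and each stays a separate island — area = 264.50 mm². At z = 23.28: the cube is absent (z outside [0, 22.5]); the cylinder at (13.5, 3.5) is not intersected at this z (z outside [6.5, 17.5]); After the difference (first − rest): the first operand is absent here, so nothing remains; the 6.5×29 cube at (16, 4.5) contributes its full rectangle (area 188.50 mm²); Taking the union: only the 6.5×29 cube at (16, 4.5) is present, so the union is just that shape — area = 188.50 mm². Checking containment: the cross-section at z = 23.28 is a subset of the cross-section at z = 22.32.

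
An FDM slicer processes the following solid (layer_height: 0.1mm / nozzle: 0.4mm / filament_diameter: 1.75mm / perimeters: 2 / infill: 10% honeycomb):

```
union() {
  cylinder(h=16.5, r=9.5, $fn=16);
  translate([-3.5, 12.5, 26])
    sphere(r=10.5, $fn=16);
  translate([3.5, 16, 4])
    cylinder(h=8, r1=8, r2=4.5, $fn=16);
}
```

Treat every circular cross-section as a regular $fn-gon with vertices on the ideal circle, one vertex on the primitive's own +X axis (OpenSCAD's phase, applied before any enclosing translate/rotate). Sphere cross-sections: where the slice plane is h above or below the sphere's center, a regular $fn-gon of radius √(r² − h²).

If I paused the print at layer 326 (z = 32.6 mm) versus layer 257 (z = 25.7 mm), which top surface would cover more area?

Layer 326 (z = 32.6): the cylinder does not reach this height (z outside [0, 16.5]); the r=10.5 sphere at (-3.5, 12.5) slices to a regular 16-gon of circumradius 8.166 (√(r²−h²) with h=6.6 from center) (area = (16/2)·8.166²·sin(360°/16) = 204.17 mm²); the cone at (3.5, 16) does not reach this height (z outside [4, 12]); Taking the union: only the r=10.5 sphere at (-3.5, 12.5) is present, so the union is just that shape — area = 204.17 mm². So its area = 204.17 mm². Layer 257 (z = 25.7): the cylinder is not intersected at this z (z outside [0, 16.5]); the sphere at (-3.5, 12.5): section is a regular 16-gon, circumradius = √(r²−h²) = √(10.5²−0.3²) = 10.496 (area = (16/2)·10.496²·sin(360°/16) = 337.25 mm²); the cone at (3.5, 16) is not intersected at this z (z outside [4, 12]); Taking the union: only the r=10.5 sphere at (-3.5, 12.5) is present, so the union is just that shape — area = 337.25 mm². So its area = 337.25 mm². Layer 257 is larger (337.25 vs 204.17 mm²).

layer 257 (z = 25.7 mm)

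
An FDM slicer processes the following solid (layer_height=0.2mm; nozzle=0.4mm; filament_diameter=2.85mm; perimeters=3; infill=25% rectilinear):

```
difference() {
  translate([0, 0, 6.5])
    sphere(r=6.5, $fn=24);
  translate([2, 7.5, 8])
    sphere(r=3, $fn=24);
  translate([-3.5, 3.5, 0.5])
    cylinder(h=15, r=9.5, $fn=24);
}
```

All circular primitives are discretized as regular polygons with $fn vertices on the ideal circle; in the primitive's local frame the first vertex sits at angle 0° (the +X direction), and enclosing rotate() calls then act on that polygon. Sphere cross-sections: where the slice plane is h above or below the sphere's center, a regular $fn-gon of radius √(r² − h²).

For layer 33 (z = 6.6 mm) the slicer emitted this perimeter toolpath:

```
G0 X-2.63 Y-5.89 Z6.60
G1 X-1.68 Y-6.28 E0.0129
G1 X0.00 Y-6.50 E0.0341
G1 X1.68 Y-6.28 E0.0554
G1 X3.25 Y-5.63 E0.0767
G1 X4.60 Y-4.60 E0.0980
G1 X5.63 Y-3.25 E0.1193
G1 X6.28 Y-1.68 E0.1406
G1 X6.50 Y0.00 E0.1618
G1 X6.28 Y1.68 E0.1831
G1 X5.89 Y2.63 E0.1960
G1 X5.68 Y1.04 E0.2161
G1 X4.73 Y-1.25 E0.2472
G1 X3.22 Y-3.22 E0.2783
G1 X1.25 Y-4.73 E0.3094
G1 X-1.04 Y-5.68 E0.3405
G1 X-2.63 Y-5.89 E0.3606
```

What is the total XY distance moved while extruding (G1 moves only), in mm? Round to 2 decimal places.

28.76 mm

Sum the Euclidean lengths of each G1 segment: total = 28.76 mm.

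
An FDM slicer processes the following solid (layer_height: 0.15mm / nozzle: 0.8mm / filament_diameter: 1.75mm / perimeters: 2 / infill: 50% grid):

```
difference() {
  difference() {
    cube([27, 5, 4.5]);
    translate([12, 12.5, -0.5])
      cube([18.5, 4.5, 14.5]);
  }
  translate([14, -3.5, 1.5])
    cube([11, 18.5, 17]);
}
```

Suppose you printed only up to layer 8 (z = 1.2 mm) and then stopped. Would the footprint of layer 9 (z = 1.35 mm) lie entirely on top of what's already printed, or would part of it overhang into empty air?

Compare the two slices. At z = 1.2: the cube is present — its section is the full 27×5 rectangle (area 135.00 mm²); the cube at (12, 12.5) (footprint 18.5×4.5) is included at this height (area 83.25 mm²); After the difference (first − rest): starting from the 27×5 cube (135.00 mm²), the 18.5×4.5 cube at (12, 12.5) misses the remaining region (no effect) — area = 135.00 mm²; the cube at (14, -3.5) is not intersected at this z (z outside [1.5, 18.5]); Taking the first minus the rest: none of the subtracted shapes is present at this height, so that combined region is unchanged — area = 135.00 mm². At z = 1.35: the cube (footprint 27×5) is included at this height (area 135.00 mm²); the cube at (12, 12.5) (footprint 18.5×4.5) is included at this height (area 83.25 mm²); After the difference (first − rest): starting from the 27×5 cube (135.00 mm²), the 18.5×4.5 cube at (12, 12.5) misses the remaining region (no effect) — area = 135.00 mm²; the cube at (14, -3.5) is not intersected at this z (z outside [1.5, 18.5]); After the difference (first − rest): none of the subtracted shapes is present at this height, so that combined region is unchanged — area = 135.00 mm². Checking containment: the cross-section at z = 1.35 is a subset of the cross-section at z = 1.2.

entirely on top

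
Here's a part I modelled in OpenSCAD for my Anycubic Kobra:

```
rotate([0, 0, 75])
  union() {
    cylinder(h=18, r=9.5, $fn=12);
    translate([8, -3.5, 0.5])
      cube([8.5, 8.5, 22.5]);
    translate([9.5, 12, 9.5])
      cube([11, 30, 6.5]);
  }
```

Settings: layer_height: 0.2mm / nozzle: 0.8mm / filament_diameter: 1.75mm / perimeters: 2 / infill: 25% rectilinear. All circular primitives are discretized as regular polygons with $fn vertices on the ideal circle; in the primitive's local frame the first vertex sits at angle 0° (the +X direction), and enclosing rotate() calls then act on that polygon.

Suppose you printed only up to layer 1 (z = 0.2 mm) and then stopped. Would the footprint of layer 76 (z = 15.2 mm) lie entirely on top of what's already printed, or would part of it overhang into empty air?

part overhangs

Compare the two slices. At z = 0.2: the cylinder: section is a regular 12-gon, circumradius r=9.5 (area = (12/2)·9.500²·sin(360°/12) = 270.75 mm²); the cube at (8, -3.5) is absent (z outside [0.5, 23]); the cube at (9.5, 12) does not reach this height (z outside [9.5, 16]); Combining (union): only the r=9.5 cylinder is present, so the union is just that shape — area = 270.75 mm²; (rotated 75° about Z; rotation is an isometry so areas/perimeters/island counts are preserved). At z = 15.2: the r=9.5 cylinder contributes a regular 12-gon of circumradius 9.5 (area = (12/2)·9.500²·sin(360°/12) = 270.75 mm²); the 8.5×8.5 cube at (8, -3.5) contributes its full rectangle (area 72.25 mm²); the cube at (9.5, 12) is present — its section is the full 11×30 rectangle (area 330.00 mm²); Taking the union: the regions partially overlap — summed areas 673.00 mm² minus the doubly-counted overlap 7.74 mm² gives 665.26 mm² — area = 665.26 mm²; (whole slice rotated 75° about Z — lengths, areas and connectivity unchanged). Checking containment: at z = 15.2 the cross-section extends beyond the z = 0.2 cross-section by about 394.51 mm².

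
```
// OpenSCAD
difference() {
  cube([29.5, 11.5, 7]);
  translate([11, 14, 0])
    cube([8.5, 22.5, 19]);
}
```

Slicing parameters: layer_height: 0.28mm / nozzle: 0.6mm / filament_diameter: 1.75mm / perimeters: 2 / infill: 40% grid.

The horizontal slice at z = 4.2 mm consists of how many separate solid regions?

1

At z = 4.2 mm: the cube (footprint 29.5×11.5) is included at this height; the 8.5×22.5 cube at (11, 14) contributes its full rectangle; Subtracting the remaining from the first: starting from the 29.5×11.5 cube, the 8.5×22.5 cube at (11, 14) misses the remaining region (no effect) — 1 connected region. The result has 1 disconnected region.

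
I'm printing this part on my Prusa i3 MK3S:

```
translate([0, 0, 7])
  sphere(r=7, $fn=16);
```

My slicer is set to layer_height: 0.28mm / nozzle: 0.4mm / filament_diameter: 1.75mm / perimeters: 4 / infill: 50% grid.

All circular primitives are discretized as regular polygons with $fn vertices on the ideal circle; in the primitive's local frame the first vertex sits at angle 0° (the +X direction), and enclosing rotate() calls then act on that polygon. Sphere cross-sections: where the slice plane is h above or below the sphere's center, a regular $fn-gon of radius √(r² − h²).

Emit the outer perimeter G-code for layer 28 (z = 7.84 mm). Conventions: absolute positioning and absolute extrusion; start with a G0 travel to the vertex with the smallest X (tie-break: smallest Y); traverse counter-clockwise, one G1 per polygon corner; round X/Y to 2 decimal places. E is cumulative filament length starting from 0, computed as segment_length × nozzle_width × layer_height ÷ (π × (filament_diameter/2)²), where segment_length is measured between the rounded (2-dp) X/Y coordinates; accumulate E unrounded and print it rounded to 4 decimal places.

At z = 7.84 mm: the sphere: section is a regular 16-gon, circumradius = √(r²−h²) = √(7²−0.84²) = 6.949. The outline is a single polygon with 16 vertices. Extrusion per mm of travel: 0.4 × 0.28 / (π × 0.875²) = 0.046564. Accumulating E over each segment gives final E = 2.0198.

G0 X-6.95 Y0.00 Z7.84
G1 X-6.42 Y-2.66 E0.1263
G1 X-4.91 Y-4.91 E0.2525
G1 X-2.66 Y-6.42 E0.3786
G1 X0.00 Y-6.95 E0.5049
G1 X2.66 Y-6.42 E0.6312
G1 X4.91 Y-4.91 E0.7574
G1 X6.42 Y-2.66 E0.8836
G1 X6.95 Y0.00 E1.0099
G1 X6.42 Y2.66 E1.1362
G1 X4.91 Y4.91 E1.2624
G1 X2.66 Y6.42 E1.3885
G1 X0.00 Y6.95 E1.5148
G1 X-2.66 Y6.42 E1.6411
G1 X-4.91 Y4.91 E1.7673
G1 X-6.42 Y2.66 E1.8935
G1 X-6.95 Y0.00 E2.0198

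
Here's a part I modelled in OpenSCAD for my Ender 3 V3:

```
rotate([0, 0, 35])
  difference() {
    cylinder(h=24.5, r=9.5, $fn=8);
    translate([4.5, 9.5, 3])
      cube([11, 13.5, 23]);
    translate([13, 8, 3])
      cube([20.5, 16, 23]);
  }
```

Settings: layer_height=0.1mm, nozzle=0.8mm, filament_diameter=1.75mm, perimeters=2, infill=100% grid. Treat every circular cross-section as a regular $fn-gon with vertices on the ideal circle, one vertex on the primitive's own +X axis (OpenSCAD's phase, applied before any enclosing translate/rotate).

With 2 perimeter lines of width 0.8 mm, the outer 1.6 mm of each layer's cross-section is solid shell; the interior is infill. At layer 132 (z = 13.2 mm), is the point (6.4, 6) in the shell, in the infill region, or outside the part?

shell

At z = 13.2 mm: the cylinder: section is a regular 8-gon, circumradius r=9.5; the 11×13.5 cube at (4.5, 9.5) contributes its full rectangle; the cube at (13, 8) (footprint 20.5×16) is included at this height; Subtracting the remaining from the first: starting from the r=9.5 cylinder, the 11×13.5 cube at (4.5, 9.5) misses the remaining region (no effect); the 20.5×16 cube at (13, 8) misses the remaining region (no effect) — 1 connected region; (rotated 35° about Z; rotation is an isometry so areas/perimeters/island counts are preserved). Overall, the cross-section is a single solid region. Undo the 35° rotation: the query point maps to (8.684, 1.244) in the un-rotated model frame. The nearest boundary edge runs (6.72, 6.72)→(9.50, 0.00); distance from the point to it = 0.28 mm. The point is inside the cross-section, 0.28 mm from the nearest boundary — within the 1.6 mm shell band (2 × 0.8).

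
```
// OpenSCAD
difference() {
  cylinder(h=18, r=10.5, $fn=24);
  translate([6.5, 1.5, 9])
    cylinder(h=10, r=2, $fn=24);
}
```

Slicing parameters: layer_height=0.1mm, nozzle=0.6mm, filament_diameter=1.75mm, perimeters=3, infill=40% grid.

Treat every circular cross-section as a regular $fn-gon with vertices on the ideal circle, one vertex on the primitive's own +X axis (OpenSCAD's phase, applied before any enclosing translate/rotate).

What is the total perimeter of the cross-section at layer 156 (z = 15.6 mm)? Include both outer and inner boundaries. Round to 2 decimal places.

78.32 mm

At z = 15.6 mm: the r=10.5 cylinder gives a regular 24-gon of circumradius 10.5 (constant along its height) (perimeter = 2·24·10.500·sin(180°/24) = 65.79 mm); the cylinder at (6.5, 1.5): section is a regular 24-gon, circumradius r=2 (perimeter = 2·24·2.000·sin(180°/24) = 12.53 mm); Taking the first minus the rest: starting from the r=10.5 cylinder, the r=2 cylinder at (6.5, 1.5) lies wholly inside it (removes its full 12.42 mm² and its 12.53 mm outline becomes a hole wall) — boundary (outer + 1 inner loop) = 78.32 mm. Overall, the cross-section is one region with 1 hole. Total boundary length (outer + inner) = 78.32 mm.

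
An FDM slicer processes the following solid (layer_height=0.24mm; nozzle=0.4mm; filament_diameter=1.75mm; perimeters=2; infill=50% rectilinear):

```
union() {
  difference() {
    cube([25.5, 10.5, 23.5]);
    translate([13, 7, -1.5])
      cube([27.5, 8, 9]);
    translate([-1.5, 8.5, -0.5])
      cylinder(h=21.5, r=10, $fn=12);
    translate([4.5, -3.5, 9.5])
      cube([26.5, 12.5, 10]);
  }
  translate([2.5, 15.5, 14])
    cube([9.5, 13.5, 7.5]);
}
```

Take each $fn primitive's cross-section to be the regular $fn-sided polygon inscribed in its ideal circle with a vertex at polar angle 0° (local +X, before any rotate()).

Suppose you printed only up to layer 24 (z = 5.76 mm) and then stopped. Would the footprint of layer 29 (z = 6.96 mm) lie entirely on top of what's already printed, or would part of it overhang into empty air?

Compare the two slices. At z = 5.76: the 25.5×10.5 cube contributes its full rectangle (area 267.75 mm²); the cube at (13, 7) (footprint 27.5×8) is included at this height (area 220.00 mm²); the cylinder at (-1.5, 8.5): section is a regular 12-gon, circumradius r=10 (area = (12/2)·10.000²·sin(360°/12) = 300.00 mm²); the cube at (4.5, -3.5) is absent (z outside [9.5, 19.5]); Subtracting the remaining from the first: starting from the 25.5×10.5 cube (267.75 mm²), the 27.5×8 cube at (13, 7) partially overlaps it — only the 43.75 mm² overlap (of its 220.00 mm²) is removed, clipping the outline; the r=10 cylinder at (-1.5, 8.5) partially overlaps it — only the 74.55 mm² overlap (of its 300.00 mm²) is removed, clipping the outline — area = 149.45 mm²; the cube at (2.5, 15.5) is not intersected at this z (z outside [14, 21.5]); Taking the union: only the result so far is present, so the union is just that shape — area = 149.45 mm². At z = 6.96: the 25.5×10.5 cube contributes its full rectangle (area 267.75 mm²); the cube at (13, 7) is present — its section is the full 27.5×8 rectangle (area 220.00 mm²); the r=10 cylinder at (-1.5, 8.5) gives a regular 12-gon of circumradius 10 (constant along its height) (area = (12/2)·10.000²·sin(360°/12) = 300.00 mm²); the cube at (4.5, -3.5) is absent (z outside [9.5, 19.5]); Subtracting the remaining from the first: starting from the 25.5×10.5 cube (267.75 mm²), the 27.5×8 cube at (13, 7) partially overlaps it — only the 43.75 mm² overlap (of its 220.00 mm²) is removed, clipping the outline; the r=10 cylinder at (-1.5, 8.5) partially overlaps it — only the 74.55 mm² overlap (of its 300.00 mm²) is removed, clipping the outline — area = 149.45 mm²; the cube at (2.5, 15.5) is not intersected at this z (z outside [14, 21.5]); Merging all regions: only that combined region is present, so the union is just that shape — area = 149.45 mm². Checking containment: the cross-section at z = 6.96 is a subset of the cross-section at z = 5.76.

entirely on top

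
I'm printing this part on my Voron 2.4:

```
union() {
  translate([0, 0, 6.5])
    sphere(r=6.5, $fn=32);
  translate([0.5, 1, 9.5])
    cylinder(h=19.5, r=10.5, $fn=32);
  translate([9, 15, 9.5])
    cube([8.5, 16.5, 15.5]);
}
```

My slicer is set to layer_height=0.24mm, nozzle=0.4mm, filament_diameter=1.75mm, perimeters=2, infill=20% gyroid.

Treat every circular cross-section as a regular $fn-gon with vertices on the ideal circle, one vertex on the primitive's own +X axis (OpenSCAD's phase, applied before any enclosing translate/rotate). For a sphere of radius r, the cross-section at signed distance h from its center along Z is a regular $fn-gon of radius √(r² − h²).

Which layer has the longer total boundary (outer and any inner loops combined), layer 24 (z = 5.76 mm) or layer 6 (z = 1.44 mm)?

layer 24 (z = 5.76 mm)

Layer 24 (z = 5.76): the sphere: section is a regular 32-gon, circumradius = √(r²−h²) = √(6.5²−0.74²) = 6.458 (perimeter = 2·32·6.458·sin(180°/32) = 40.51 mm); the cylinder at (0.5, 1) is not intersected at this z (z outside [9.5, 29]); the cube at (9, 15) is absent (z outside [9.5, 25]); Taking the union: only the r=6.5 sphere is present, so the union is just that shape — boundary = 40.51 mm. So its perimeter = 40.51 mm. Layer 6 (z = 1.44): the sphere: section is a regular 32-gon, circumradius = √(r²−h²) = √(6.5²−5.06²) = 4.080 (perimeter = 2·32·4.080·sin(180°/32) = 25.59 mm); the cylinder at (0.5, 1) does not reach this height (z outside [9.5, 29]); the cube at (9, 15) is absent (z outside [9.5, 25]); Taking the union: only the r=6.5 sphere is present, so the union is just that shape — boundary = 25.59 mm. So its perimeter = 25.59 mm. Layer 24 is larger (40.51 vs 25.59 mm).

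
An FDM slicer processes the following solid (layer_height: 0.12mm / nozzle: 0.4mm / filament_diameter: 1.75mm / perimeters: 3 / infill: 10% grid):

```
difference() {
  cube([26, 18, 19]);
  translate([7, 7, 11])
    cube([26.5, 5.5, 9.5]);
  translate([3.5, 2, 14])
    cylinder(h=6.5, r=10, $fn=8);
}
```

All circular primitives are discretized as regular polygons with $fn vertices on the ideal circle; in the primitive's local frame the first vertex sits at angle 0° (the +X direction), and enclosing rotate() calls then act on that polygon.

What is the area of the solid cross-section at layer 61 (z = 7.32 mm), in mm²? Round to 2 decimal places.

At z = 7.32 mm: the cube (footprint 26×18) is included at this height (area 468.00 mm²); the cube at (7, 7) is not intersected at this z (z outside [11, 20.5]); the cylinder at (3.5, 2) is absent (z outside [14, 20.5]); Taking the first minus the rest: none of the subtracted shapes is present at this height, so the 26×18 cube is unchanged — area = 468.00 mm². Overall, the cross-section is a single solid region. Net area = 468.00 mm².

468.00 mm²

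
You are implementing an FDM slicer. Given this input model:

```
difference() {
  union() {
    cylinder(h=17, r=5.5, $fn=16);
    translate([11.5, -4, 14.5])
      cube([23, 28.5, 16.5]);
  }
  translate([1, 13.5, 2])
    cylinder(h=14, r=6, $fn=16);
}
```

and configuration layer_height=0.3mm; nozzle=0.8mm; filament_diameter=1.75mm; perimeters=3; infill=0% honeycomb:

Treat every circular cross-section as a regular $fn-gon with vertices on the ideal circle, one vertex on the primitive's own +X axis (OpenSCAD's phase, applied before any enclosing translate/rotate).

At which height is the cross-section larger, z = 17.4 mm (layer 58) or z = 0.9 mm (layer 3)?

Layer 58 (z = 17.4): the cylinder is absent (z outside [0, 17]); the cube at (11.5, -4) is present — its section is the full 23×28.5 rectangle (area 655.50 mm²); Taking the union: only the 23×28.5 cube at (11.5, -4) is present, so the union is just that shape — area = 655.50 mm²; the cylinder at (1, 13.5) is not intersected at this z (z outside [2, 16]); After the difference (first − rest): none of the subtracted shapes is present at this height, so the result so far is unchanged — area = 655.50 mm². So its area = 655.50 mm². Layer 3 (z = 0.9): the r=5.5 cylinder gives a regular 16-gon of circumradius 5.5 (constant along its height) (area = (16/2)·5.500²·sin(360°/16) = 92.61 mm²); the cube at (11.5, -4) is absent (z outside [14.5, 31]); Merging all regions: only the r=5.5 cylinder is present, so the union is just that shape — area = 92.61 mm²; the cylinder at (1, 13.5) does not reach this height (z outside [2, 16]); After the difference (first − rest): none of the subtracted shapes is present at this height, so that combined region is unchanged — area = 92.61 mm². So its area = 92.61 mm². Layer 58 is larger (655.50 vs 92.61 mm²).

layer 58 (z = 17.4 mm)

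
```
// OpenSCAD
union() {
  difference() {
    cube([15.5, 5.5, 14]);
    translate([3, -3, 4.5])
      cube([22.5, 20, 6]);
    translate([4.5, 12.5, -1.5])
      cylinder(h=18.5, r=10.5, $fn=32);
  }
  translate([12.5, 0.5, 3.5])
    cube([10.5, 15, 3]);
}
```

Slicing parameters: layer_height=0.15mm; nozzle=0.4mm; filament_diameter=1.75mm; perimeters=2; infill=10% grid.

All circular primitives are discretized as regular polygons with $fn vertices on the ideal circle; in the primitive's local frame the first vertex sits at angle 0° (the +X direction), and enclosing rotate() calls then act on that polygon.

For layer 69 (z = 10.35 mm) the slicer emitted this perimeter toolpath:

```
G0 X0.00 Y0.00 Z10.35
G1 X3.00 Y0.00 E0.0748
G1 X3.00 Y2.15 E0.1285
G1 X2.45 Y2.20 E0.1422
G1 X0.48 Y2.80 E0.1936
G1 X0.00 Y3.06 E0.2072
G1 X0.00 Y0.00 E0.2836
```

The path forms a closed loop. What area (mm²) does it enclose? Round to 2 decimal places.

7.53 mm²

Apply the shoelace formula to the sequence of (X, Y) vertices; enclosed area = 7.53 mm².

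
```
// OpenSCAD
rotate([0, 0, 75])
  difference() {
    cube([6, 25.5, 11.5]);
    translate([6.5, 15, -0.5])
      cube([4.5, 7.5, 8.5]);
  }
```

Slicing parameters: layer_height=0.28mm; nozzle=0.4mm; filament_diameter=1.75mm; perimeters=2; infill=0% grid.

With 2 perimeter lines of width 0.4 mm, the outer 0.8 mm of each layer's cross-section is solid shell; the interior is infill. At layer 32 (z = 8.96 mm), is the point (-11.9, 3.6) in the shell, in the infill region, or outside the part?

shell

At z = 8.96 mm: the 6×25.5 cube contributes its full rectangle; the cube at (6.5, 15) is not intersected at this z (z outside [-0.5, 8]); Taking the first minus the rest: none of the subtracted shapes is present at this height, so the 6×25.5 cube is unchanged — 1 connected region; (whole slice rotated 75° about Z — lengths, areas and connectivity unchanged). Overall, the cross-section is a single solid region. Undo the 75° rotation: the query point maps to (0.397, 12.426) in the un-rotated model frame. The nearest boundary edge runs (0.00, 25.50)→(0.00, 0.00); distance from the point to it = 0.40 mm. The point is inside the cross-section, 0.40 mm from the nearest boundary — within the 0.8 mm shell band (2 × 0.4).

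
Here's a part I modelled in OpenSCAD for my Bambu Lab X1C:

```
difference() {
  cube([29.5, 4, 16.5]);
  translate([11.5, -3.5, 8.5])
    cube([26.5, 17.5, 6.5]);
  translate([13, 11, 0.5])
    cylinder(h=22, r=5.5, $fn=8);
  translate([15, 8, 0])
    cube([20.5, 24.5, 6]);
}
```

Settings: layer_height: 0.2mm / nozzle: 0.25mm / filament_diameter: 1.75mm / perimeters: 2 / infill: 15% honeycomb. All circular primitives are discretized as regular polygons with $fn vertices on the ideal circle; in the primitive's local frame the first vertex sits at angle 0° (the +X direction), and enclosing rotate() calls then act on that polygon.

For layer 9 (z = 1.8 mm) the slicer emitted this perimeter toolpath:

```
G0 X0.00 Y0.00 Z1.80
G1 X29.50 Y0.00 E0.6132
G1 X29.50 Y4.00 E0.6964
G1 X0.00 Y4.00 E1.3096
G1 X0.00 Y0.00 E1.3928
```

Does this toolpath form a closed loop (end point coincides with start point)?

yes

Start point (G0): (0.00, 0.00). End point (last G1): the path returns to the start — closed.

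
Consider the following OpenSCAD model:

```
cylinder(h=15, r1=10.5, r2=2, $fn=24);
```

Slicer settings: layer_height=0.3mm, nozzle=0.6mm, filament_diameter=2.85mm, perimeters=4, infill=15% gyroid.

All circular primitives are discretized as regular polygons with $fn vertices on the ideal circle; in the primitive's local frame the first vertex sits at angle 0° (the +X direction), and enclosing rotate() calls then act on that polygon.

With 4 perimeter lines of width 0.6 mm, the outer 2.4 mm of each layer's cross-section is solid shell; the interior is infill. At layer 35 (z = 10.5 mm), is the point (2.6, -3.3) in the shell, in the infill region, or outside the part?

shell

At z = 10.5 mm: the cone (r1=10.5→r2=2) has section circumradius 4.550 here — a regular 24-gon. Overall, the cross-section is a single solid region. The nearest boundary edge runs (2.28, -3.94)→(3.22, -3.22); distance from the point to it = 0.31 mm. The point is inside the cross-section, 0.31 mm from the nearest boundary — within the 2.4 mm shell band (4 × 0.6).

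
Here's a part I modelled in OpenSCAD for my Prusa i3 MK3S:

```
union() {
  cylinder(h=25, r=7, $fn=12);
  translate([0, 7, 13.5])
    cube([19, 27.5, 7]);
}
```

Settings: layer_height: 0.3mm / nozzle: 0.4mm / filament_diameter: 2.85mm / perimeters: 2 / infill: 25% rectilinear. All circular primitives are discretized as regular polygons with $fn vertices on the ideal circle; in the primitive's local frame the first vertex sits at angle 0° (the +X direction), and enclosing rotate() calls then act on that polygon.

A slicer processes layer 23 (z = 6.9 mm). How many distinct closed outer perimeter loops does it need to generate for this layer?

1

At z = 6.9 mm: the r=7 cylinder contributes a regular 12-gon of circumradius 7; the cube at (0, 7) is absent (z outside [13.5, 20.5]); Merging all regions: only the r=7 cylinder is present, so the union is just that shape — 1 connected region. The result has 1 disconnected region.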